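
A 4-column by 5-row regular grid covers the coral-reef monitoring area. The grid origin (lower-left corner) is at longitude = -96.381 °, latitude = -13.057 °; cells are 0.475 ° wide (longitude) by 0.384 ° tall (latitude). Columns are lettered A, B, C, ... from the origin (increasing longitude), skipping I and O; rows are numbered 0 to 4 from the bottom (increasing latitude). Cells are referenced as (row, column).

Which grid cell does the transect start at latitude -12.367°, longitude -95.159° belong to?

(1, C)

Column index: ⌊(-95.159 − -96.381) / 0.475⌋ = ⌊2.573⌋ = 2 → column C
Row offset from origin: ⌊(-12.367 − -13.057) / 0.384⌋ = ⌊1.797⌋ = 1 → row 1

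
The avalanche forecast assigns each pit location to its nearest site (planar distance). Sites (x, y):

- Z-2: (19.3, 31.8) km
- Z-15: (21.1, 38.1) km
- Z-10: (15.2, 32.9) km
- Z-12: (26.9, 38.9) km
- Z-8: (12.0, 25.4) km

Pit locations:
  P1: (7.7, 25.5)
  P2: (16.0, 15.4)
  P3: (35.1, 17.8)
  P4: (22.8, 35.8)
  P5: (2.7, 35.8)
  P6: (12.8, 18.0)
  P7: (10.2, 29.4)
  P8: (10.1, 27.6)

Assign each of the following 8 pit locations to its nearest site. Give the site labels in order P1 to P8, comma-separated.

P1 → Z-8 (d²=18.50)
P2 → Z-8 (d²=116.00)
P3 → Z-2 (d²=445.64)
P4 → Z-15 (d²=8.18)
P5 → Z-10 (d²=164.66)
P6 → Z-8 (d²=55.40)
P7 → Z-8 (d²=19.24)
P8 → Z-8 (d²=8.45)

Z-8, Z-8, Z-2, Z-15, Z-10, Z-8, Z-8, Z-8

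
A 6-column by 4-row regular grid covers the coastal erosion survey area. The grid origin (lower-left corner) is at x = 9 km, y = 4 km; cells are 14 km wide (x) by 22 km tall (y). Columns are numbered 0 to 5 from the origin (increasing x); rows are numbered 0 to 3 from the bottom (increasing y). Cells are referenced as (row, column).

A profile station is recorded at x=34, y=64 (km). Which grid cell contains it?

(2, 1)

Column index: ⌊(34 − 9) / 14⌋ = ⌊1.786⌋ = 1
Row offset from origin: ⌊(64 − 4) / 22⌋ = ⌊2.727⌋ = 2 → row 2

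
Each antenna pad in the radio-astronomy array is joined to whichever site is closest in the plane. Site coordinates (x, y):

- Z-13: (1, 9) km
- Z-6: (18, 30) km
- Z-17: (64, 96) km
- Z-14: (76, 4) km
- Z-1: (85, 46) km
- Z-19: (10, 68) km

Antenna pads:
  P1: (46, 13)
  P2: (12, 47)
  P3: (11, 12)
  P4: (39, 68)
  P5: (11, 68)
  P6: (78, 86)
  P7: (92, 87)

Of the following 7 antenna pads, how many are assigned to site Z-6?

P1 → Z-14
P2 → Z-6
P3 → Z-13
P4 → Z-19
P5 → Z-19
P6 → Z-17
P7 → Z-17
1 of the 7 goes to Z-6.

1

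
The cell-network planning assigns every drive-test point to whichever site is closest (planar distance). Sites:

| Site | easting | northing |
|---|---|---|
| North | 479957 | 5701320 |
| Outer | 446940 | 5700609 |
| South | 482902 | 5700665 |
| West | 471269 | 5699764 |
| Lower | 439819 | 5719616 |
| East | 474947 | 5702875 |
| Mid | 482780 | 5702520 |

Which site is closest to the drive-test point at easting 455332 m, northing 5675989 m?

Squared distances to each site:
North: 1248050186.000; Outer: 676570064.000; South: 1369009876.000; West: 819238594.000; Lower: 2143968298.000; East: 1107605221.000; Mid: 1457286665.000.
Minimum at Outer.

Outer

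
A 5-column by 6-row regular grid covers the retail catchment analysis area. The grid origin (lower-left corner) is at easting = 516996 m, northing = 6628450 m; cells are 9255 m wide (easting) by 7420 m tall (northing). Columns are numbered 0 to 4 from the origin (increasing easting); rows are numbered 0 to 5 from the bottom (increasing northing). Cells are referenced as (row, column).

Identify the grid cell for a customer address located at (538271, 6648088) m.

Column index: ⌊(538271 − 516996) / 9255⌋ = ⌊2.299⌋ = 2
Row offset from origin: ⌊(6648088 − 6628450) / 7420⌋ = ⌊2.647⌋ = 2 → row 2

(2, 2)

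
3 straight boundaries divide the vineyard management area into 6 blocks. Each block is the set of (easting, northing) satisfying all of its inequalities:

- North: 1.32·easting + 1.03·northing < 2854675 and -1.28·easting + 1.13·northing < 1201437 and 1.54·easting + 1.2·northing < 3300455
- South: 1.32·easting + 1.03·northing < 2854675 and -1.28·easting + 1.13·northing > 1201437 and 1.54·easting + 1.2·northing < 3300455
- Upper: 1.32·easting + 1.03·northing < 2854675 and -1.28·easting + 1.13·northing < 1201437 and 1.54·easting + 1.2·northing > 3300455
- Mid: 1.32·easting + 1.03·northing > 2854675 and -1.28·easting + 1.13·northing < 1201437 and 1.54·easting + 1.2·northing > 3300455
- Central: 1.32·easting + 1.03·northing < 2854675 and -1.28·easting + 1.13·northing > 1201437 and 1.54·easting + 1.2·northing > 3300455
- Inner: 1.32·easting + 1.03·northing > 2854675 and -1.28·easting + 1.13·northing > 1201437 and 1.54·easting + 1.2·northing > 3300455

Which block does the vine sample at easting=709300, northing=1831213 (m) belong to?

North

1.32·709300 + 1.03·1831213 = 2822425.390, which is < 2854675
-1.28·709300 + 1.13·1831213 = 1161366.690, which is < 1201437
1.54·709300 + 1.2·1831213 = 3289777.600, which is < 3300455
This sign pattern matches North.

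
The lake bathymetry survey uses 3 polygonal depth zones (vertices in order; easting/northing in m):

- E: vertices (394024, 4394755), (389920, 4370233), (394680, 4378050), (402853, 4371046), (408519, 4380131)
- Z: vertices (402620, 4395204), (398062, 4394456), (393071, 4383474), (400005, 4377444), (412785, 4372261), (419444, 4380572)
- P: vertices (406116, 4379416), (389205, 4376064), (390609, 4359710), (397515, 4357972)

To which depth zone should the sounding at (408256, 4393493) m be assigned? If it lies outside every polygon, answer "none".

Cast a ray rightward from (408256, 4393493). For each polygon, the edges (by vertex number in listed order) whose endpoints lie on opposite sides of northing = 4393493, where each meets that height, and whether that is right or left of the point:
E: 1–2 at easting≈393812.8 (left), 5–1 at easting≈395274.9 (left) → 0 crossings.
Z: 2–3 at easting≈397624.3 (left), 6–1 at easting≈404587.3 (left) → 0 crossings.
P: no edge straddles that height → 0 crossings.
All counts are even, so the point lies outside every listed polygon.

none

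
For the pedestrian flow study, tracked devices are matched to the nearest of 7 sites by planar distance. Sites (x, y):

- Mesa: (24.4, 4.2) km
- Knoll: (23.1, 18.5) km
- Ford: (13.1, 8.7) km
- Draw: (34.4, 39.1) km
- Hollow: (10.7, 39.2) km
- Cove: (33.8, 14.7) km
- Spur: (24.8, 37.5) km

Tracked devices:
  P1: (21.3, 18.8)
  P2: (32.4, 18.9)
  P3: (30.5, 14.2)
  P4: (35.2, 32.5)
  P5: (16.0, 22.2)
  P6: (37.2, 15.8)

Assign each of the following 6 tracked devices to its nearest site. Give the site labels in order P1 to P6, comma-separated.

Knoll, Cove, Cove, Draw, Knoll, Cove

P1 → Knoll (d²=3.33)
P2 → Cove (d²=19.60)
P3 → Cove (d²=11.14)
P4 → Draw (d²=44.20)
P5 → Knoll (d²=64.10)
P6 → Cove (d²=12.77)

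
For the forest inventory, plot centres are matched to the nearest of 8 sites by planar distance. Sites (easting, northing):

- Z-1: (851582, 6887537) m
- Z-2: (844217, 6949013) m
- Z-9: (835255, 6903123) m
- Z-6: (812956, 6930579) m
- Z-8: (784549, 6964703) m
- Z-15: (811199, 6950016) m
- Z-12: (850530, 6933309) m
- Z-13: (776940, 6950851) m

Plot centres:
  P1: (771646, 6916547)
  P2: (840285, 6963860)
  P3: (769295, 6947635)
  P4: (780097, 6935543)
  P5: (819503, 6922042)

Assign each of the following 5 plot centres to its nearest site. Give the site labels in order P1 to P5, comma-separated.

Z-13, Z-2, Z-13, Z-13, Z-6

P1 → Z-13 (d²=1204790852.00)
P2 → Z-2 (d²=235894033.00)
P3 → Z-13 (d²=68788681.00)
P4 → Z-13 (d²=244301513.00)
P5 → Z-6 (d²=115743578.00)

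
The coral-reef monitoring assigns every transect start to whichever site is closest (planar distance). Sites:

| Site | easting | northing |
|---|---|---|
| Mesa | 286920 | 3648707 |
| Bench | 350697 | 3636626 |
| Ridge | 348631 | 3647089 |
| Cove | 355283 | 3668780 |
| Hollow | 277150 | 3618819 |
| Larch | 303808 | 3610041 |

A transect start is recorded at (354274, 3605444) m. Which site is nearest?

Bench

Squared distances to each site:
Mesa: 6408248485.000; Bench: 985112053.000; Ridge: 1766149474.000; Cove: 4012466977.000; Hollow: 6127002001.000; Larch: 2567949565.000.
Minimum at Bench.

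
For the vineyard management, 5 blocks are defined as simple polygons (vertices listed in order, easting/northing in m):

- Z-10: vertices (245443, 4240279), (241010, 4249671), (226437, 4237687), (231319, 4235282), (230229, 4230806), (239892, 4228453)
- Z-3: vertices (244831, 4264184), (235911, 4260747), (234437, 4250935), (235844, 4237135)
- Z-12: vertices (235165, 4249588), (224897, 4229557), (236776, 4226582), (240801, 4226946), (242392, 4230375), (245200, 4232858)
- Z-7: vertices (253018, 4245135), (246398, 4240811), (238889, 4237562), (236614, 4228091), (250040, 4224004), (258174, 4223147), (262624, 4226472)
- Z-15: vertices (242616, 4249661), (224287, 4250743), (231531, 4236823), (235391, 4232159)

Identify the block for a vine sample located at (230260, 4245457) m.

Cast a ray rightward from (230260, 4245457). For each polygon, the edges (by vertex number in listed order) whose endpoints lie on opposite sides of northing = 4245457, where each meets that height, and whether that is right or left of the point:
Z-10: 1–2 at easting≈242999.0 (right), 2–3 at easting≈235885.6 (right) → 2 crossings.
Z-3: 3–4 at easting≈234995.5 (right), 4–1 at easting≈238609.0 (right) → 2 crossings.
Z-12: 1–2 at easting≈233047.4 (right), 6–1 at easting≈237642.9 (right) → 2 crossings.
Z-7: no edge straddles that height → 0 crossings.
Z-15: 2–3 at easting≈227037.8 (left), 4–1 at easting≈240880.5 (right) → 1 crossing.
Only Z-15 has an odd count, so the point is inside Z-15.

Z-15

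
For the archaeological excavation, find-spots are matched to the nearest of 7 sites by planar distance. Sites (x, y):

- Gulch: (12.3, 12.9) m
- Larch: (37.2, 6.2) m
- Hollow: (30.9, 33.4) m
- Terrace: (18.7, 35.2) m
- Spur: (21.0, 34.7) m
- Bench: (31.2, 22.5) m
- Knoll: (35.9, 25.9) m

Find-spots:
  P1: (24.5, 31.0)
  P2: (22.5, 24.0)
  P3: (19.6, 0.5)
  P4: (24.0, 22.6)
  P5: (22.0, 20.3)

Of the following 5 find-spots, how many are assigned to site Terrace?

P1 → Spur
P2 → Bench
P3 → Gulch
P4 → Bench
P5 → Bench
0 of the 5 go to Terrace.

0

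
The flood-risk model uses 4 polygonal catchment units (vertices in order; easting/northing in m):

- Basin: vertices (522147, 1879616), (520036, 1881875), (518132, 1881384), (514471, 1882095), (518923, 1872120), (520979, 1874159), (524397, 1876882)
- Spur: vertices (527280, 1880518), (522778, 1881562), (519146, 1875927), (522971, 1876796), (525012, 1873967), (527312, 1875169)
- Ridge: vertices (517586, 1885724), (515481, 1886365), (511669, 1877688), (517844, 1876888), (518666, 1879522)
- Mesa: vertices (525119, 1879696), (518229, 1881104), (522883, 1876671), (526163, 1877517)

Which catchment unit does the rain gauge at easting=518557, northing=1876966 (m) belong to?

Cast a ray rightward from (518557, 1876966). For each polygon, the edges (by vertex number in listed order) whose endpoints lie on opposite sides of northing = 1876966, where each meets that height, and whether that is right or left of the point:
Basin: 4–5 at easting≈516760.2 (left), 7–1 at easting≈524327.9 (right) → 1 crossing.
Spur: 2–3 at easting≈519815.7 (right), 6–1 at easting≈527301.2 (right) → 2 crossings.
Ridge: 3–4 at easting≈517241.9 (left), 4–5 at easting≈517868.3 (left) → 0 crossings.
Mesa: 2–3 at easting≈522573.3 (right), 3–4 at easting≈524026.7 (right) → 2 crossings.
Only Basin has an odd count, so the point is inside Basin.

Basin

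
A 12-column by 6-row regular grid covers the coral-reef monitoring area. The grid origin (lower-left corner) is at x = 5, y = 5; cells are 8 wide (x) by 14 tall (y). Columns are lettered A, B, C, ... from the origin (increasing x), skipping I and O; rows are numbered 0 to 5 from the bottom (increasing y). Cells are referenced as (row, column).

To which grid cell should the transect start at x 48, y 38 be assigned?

(2, F)

Column index: ⌊(48 − 5) / 8⌋ = ⌊5.375⌋ = 5 → column F
Row offset from origin: ⌊(38 − 5) / 14⌋ = ⌊2.357⌋ = 2 → row 2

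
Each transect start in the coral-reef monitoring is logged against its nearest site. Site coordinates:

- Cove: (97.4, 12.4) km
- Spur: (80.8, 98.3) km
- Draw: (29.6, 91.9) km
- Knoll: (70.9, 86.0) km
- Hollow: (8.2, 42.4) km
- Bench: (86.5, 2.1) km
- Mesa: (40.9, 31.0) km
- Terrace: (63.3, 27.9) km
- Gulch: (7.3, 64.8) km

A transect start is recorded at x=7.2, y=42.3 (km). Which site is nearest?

Hollow

Squared distances to each site:
Cove: 9030.050; Spur: 8552.960; Draw: 2961.920; Knoll: 5967.380; Hollow: 1.010; Bench: 7904.530; Mesa: 1263.380; Terrace: 3354.570; Gulch: 506.260.
Minimum at Hollow.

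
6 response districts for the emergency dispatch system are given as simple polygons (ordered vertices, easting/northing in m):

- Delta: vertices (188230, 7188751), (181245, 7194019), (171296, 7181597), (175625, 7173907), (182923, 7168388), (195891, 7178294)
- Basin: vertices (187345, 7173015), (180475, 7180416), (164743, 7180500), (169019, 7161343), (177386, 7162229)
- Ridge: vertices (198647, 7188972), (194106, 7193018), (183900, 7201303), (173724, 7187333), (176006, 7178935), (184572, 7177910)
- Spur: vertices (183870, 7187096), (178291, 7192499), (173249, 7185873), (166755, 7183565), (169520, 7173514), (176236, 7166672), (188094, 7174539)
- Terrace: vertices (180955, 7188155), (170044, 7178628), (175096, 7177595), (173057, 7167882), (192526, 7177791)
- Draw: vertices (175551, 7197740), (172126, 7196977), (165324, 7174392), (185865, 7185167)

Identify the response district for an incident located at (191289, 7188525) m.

Cast a ray rightward from (191289, 7188525). For each polygon, the edges (by vertex number in listed order) whose endpoints lie on opposite sides of northing = 7188525, where each meets that height, and whether that is right or left of the point:
Delta: 2–3 at easting≈176844.8 (left), 6–1 at easting≈188395.6 (left) → 0 crossings.
Basin: no edge straddles that height → 0 crossings.
Ridge: 3–4 at easting≈174592.3 (left), 6–1 at easting≈198078.2 (right) → 1 crossing.
Spur: 1–2 at easting≈182394.5 (left), 2–3 at easting≈175267.0 (left) → 0 crossings.
Terrace: no edge straddles that height → 0 crossings.
Draw: 2–3 at easting≈169580.5 (left), 4–1 at easting≈183110.3 (left) → 0 crossings.
Only Ridge has an odd count, so the point is inside Ridge.

Ridge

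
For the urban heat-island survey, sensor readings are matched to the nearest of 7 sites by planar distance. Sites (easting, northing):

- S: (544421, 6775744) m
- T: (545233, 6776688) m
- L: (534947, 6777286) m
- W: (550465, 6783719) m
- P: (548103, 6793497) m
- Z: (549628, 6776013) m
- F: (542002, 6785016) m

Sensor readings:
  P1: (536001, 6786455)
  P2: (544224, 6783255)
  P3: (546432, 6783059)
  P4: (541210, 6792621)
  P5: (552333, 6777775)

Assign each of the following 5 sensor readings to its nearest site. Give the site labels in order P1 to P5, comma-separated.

P1 → F (d²=38082722.00)
P2 → F (d²=8038405.00)
P3 → W (d²=16700689.00)
P4 → P (d²=48280825.00)
P5 → Z (d²=10421669.00)

F, F, W, P, Z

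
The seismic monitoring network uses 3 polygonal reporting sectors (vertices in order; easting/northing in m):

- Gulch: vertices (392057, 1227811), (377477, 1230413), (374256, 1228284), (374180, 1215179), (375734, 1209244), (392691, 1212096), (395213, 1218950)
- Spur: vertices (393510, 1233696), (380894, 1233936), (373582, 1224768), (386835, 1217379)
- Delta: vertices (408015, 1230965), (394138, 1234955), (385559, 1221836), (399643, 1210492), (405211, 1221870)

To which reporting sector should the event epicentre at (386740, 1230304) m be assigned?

Spur

Cast a ray rightward from (386740, 1230304). For each polygon, the edges (by vertex number in listed order) whose endpoints lie on opposite sides of northing = 1230304, where each meets that height, and whether that is right or left of the point:
Gulch: 1–2 at easting≈378087.8 (left), 2–3 at easting≈377312.1 (left) → 0 crossings.
Spur: 2–3 at easting≈377997.3 (left), 4–1 at easting≈392122.4 (right) → 1 crossing.
Delta: 2–3 at easting≈391096.5 (right), 5–1 at easting≈407811.2 (right) → 2 crossings.
Only Spur has an odd count, so the point is inside Spur.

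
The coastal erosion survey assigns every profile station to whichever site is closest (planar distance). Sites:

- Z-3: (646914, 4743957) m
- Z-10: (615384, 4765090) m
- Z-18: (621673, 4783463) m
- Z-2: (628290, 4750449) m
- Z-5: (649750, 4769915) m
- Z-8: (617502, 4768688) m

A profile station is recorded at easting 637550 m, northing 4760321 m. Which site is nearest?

Z-2

Squared distances to each site:
Z-3: 355464992.000; Z-10: 514074917.000; Z-18: 787631293.000; Z-2: 183203984.000; Z-5: 240884836.000; Z-8: 471928993.000.
Minimum at Z-2.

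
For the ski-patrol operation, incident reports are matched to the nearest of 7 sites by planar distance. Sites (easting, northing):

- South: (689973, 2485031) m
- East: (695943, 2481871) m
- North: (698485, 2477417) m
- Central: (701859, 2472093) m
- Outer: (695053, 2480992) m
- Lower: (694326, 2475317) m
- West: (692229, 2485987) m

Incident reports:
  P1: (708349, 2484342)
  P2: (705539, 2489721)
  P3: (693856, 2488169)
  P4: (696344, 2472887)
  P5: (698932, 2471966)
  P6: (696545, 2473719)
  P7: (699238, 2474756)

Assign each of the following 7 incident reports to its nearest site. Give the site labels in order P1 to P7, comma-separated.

North, East, West, Lower, Central, Lower, North

P1 → North (d²=145254121.00)
P2 → East (d²=153705716.00)
P3 → West (d²=7408253.00)
P4 → Lower (d²=9977224.00)
P5 → Central (d²=8583458.00)
P6 → Lower (d²=7477565.00)
P7 → North (d²=7647930.00)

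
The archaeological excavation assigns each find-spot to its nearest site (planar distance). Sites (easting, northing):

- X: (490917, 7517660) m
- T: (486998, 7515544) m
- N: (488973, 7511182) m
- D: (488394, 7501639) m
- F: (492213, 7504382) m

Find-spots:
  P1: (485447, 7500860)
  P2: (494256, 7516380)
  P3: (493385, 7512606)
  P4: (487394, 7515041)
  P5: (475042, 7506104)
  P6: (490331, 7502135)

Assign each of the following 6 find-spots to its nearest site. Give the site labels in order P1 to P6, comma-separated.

P1 → D (d²=9291650.00)
P2 → X (d²=12787321.00)
P3 → N (d²=21493520.00)
P4 → T (d²=409825.00)
P5 → D (d²=198212129.00)
P6 → D (d²=3997985.00)

D, X, N, T, D, D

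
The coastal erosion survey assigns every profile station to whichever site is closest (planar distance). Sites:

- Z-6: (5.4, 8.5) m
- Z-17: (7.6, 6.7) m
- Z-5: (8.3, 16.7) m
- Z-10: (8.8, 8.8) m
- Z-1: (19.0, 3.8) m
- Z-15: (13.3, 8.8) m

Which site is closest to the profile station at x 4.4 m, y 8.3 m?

Squared distances to each site:
Z-6: 1.040; Z-17: 12.800; Z-5: 85.770; Z-10: 19.610; Z-1: 233.410; Z-15: 79.460.
Minimum at Z-6.

Z-6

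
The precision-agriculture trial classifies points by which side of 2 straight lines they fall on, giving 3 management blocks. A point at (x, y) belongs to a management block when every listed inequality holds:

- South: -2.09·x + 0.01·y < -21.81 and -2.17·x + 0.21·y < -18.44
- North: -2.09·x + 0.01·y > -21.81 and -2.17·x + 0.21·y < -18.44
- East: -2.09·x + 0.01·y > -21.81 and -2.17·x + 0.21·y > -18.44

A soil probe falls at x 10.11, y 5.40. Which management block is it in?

-2.09·10.11 + 0.01·5.40 = -21.076, which is > -21.81
-2.17·10.11 + 0.21·5.40 = -20.805, which is < -18.44
This sign pattern matches North.

North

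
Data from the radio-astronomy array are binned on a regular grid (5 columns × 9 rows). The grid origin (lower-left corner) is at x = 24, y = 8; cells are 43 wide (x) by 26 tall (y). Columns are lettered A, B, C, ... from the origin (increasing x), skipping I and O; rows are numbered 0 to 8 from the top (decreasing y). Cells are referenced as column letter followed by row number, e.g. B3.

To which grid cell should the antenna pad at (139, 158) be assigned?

C3

Column index: ⌊(139 − 24) / 43⌋ = ⌊2.674⌋ = 2 → column C
Row offset from origin: ⌊(158 − 8) / 26⌋ = ⌊5.769⌋ = 5 → row 3 (counted from top)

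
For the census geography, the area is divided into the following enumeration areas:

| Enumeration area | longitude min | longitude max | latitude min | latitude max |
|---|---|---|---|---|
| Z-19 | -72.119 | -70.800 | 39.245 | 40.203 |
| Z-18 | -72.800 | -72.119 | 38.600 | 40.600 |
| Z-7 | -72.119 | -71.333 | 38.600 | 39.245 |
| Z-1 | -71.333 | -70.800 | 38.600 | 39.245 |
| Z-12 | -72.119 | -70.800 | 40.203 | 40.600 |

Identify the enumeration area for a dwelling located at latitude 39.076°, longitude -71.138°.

The point has longitude = -71.138 and latitude = 39.076.
Only Z-1 satisfies -71.333 ≤ longitude ≤ -70.800 and 38.600 ≤ latitude ≤ 39.245.

Z-1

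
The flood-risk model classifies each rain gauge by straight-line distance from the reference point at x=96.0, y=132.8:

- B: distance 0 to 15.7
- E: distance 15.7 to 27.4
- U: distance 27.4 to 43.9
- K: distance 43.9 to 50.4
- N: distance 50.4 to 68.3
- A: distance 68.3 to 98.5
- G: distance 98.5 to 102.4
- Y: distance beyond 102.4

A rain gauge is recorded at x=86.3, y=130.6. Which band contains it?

Distance = √((86.3−96.0)² + (130.6−132.8)²) = √(94.090 + 4.840) = 9.946.
0 ≤ 9.946 < 15.7 → B.

B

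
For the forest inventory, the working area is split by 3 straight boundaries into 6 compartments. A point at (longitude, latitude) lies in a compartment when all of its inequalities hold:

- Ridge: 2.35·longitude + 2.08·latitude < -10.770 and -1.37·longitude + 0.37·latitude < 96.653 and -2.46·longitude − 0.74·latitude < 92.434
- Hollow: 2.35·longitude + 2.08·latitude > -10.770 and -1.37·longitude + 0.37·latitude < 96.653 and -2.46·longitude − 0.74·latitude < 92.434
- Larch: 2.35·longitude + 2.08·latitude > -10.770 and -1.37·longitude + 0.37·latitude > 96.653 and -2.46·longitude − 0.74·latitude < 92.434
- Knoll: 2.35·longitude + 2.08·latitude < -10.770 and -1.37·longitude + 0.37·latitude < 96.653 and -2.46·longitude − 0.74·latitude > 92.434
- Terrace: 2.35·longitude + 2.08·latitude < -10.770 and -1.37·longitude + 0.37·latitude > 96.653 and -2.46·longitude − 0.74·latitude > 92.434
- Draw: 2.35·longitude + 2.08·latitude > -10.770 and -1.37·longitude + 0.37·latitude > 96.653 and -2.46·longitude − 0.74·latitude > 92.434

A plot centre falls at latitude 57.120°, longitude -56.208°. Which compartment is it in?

Terrace

2.35·-56.208 + 2.08·57.120 = -13.279, which is < -10.770
-1.37·-56.208 + 0.37·57.120 = 98.139, which is > 96.653
-2.46·-56.208 − 0.74·57.120 = 96.003, which is > 92.434
This sign pattern matches Terrace.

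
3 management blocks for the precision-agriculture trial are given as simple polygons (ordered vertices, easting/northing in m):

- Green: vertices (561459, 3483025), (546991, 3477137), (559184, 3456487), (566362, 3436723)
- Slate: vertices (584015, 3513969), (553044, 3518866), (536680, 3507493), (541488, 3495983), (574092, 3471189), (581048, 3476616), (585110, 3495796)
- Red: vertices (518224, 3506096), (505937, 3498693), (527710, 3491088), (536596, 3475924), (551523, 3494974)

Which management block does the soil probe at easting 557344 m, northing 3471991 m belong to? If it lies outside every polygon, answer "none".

Cast a ray rightward from (557344, 3471991). For each polygon, the edges (by vertex number in listed order) whose endpoints lie on opposite sides of northing = 3471991, where each meets that height, and whether that is right or left of the point:
Green: 2–3 at easting≈550029.5 (left), 4–1 at easting≈562627.4 (right) → 1 crossing.
Slate: 4–5 at easting≈573037.4 (right), 5–6 at easting≈575120.0 (right) → 2 crossings.
Red: no edge straddles that height → 0 crossings.
Only Green has an odd count, so the point is inside Green.

Green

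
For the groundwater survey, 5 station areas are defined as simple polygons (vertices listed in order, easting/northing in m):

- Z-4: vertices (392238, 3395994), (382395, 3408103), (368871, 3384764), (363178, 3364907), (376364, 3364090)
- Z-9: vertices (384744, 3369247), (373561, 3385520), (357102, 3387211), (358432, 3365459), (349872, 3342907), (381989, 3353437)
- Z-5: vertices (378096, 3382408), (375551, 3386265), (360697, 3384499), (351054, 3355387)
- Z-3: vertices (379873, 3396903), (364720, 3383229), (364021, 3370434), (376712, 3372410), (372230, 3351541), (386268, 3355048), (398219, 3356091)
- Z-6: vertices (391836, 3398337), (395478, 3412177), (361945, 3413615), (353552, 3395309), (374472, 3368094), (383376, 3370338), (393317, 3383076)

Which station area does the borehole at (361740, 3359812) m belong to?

Z-9

Cast a ray rightward from (361740, 3359812). For each polygon, the edges (by vertex number in listed order) whose endpoints lie on opposite sides of northing = 3359812, where each meets that height, and whether that is right or left of the point:
Z-4: no edge straddles that height → 0 crossings.
Z-9: 4–5 at easting≈356288.6 (left), 6–1 at easting≈383099.9 (right) → 1 crossing.
Z-5: 3–4 at easting≈352519.7 (left), 4–1 at easting≈355482.4 (left) → 0 crossings.
Z-3: 4–5 at easting≈374006.3 (right), 7–1 at easting≈396546.3 (right) → 2 crossings.
Z-6: no edge straddles that height → 0 crossings.
Only Z-9 has an odd count, so the point is inside Z-9.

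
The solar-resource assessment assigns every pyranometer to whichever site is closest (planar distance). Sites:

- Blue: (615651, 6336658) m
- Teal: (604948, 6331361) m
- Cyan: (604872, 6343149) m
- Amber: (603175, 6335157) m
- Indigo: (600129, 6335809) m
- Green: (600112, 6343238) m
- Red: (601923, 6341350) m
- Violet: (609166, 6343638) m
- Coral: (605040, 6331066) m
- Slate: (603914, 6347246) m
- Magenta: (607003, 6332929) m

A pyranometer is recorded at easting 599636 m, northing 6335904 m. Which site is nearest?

Squared distances to each site:
Blue: 257048741.000; Teal: 48856193.000; Cyan: 79905721.000; Amber: 13082530.000; Indigo: 252074.000; Green: 54014132.000; Red: 34889285.000; Violet: 150635656.000; Coral: 52609460.000; Slate: 146942248.000; Magenta: 63123314.000.
Minimum at Indigo.

Indigo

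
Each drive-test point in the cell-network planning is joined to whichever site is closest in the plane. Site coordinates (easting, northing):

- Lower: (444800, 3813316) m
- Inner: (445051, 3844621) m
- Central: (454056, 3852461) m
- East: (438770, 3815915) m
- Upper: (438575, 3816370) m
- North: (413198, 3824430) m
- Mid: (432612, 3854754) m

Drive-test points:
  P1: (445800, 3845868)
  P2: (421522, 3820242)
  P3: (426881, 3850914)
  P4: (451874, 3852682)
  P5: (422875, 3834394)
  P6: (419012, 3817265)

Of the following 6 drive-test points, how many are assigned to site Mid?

P1 → Inner
P2 → North
P3 → Mid
P4 → Central
P5 → North
P6 → North
1 of the 6 goes to Mid.

1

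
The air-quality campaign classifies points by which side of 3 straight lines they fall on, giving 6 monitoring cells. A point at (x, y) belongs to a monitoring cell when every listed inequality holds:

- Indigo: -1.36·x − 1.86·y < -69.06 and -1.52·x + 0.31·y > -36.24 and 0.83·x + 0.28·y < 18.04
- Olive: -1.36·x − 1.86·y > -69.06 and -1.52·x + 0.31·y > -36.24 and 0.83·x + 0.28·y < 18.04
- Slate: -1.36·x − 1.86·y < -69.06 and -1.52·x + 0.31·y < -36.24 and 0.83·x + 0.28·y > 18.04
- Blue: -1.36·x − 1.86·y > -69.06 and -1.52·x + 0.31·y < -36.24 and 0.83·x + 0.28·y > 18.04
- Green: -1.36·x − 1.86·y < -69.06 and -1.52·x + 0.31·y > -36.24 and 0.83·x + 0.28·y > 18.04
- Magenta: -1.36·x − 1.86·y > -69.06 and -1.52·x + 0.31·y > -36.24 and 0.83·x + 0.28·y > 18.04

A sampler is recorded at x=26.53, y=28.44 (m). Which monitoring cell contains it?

-1.36·26.53 − 1.86·28.44 = -88.979, which is < -69.06
-1.52·26.53 + 0.31·28.44 = -31.509, which is > -36.24
0.83·26.53 + 0.28·28.44 = 29.983, which is > 18.04
This sign pattern matches Green.

Green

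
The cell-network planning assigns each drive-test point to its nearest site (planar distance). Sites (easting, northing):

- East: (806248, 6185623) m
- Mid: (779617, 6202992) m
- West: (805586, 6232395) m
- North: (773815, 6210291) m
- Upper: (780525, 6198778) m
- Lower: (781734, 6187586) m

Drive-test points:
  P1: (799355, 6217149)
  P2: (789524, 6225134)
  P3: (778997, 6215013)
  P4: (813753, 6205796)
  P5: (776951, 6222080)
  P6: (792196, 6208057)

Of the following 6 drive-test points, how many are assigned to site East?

P1 → West
P2 → West
P3 → North
P4 → East
P5 → North
P6 → Mid
1 of the 6 goes to East.

1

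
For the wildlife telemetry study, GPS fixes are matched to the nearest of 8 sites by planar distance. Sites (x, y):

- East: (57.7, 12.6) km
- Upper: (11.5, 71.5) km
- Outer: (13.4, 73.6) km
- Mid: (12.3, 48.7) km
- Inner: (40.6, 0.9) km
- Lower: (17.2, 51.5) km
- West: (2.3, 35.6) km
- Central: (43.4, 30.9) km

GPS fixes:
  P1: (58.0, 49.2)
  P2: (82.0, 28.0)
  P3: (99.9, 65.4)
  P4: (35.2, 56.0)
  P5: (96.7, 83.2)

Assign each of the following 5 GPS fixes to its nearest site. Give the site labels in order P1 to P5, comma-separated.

P1 → Central (d²=548.05)
P2 → East (d²=827.65)
P3 → Central (d²=4382.50)
P4 → Lower (d²=344.25)
P5 → Central (d²=5576.18)

Central, East, Central, Lower, Central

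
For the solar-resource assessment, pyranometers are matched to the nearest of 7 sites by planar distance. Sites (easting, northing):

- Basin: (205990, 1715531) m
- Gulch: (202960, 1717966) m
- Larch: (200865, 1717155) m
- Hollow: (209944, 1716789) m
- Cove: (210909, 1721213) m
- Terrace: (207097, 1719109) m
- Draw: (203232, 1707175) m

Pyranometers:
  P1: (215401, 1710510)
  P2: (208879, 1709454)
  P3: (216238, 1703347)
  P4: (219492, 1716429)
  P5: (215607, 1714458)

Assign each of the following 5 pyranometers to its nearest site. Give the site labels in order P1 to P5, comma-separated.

Hollow, Draw, Draw, Hollow, Hollow

P1 → Hollow (d²=69204690.00)
P2 → Draw (d²=37082450.00)
P3 → Draw (d²=183809620.00)
P4 → Hollow (d²=91293904.00)
P5 → Hollow (d²=37503130.00)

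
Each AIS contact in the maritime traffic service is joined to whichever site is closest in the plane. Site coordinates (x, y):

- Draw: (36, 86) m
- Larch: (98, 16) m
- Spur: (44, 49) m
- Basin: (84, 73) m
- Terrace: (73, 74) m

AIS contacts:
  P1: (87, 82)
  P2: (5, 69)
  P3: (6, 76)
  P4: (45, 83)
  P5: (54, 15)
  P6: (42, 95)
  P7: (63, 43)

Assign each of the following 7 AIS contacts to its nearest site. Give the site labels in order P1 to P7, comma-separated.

Basin, Draw, Draw, Draw, Spur, Draw, Spur

P1 → Basin (d²=90.00)
P2 → Draw (d²=1250.00)
P3 → Draw (d²=1000.00)
P4 → Draw (d²=90.00)
P5 → Spur (d²=1256.00)
P6 → Draw (d²=117.00)
P7 → Spur (d²=397.00)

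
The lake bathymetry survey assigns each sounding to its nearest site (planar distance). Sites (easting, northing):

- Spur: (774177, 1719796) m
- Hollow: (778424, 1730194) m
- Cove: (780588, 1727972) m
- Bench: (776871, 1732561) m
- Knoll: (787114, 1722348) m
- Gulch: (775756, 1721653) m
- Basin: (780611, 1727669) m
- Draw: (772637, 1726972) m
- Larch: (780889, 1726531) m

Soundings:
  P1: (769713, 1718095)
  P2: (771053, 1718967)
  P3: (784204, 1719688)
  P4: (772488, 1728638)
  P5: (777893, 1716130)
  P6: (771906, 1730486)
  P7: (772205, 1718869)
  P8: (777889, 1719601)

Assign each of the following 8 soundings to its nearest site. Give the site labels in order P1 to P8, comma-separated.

Spur, Spur, Knoll, Draw, Spur, Draw, Spur, Gulch

P1 → Spur (d²=22820697.00)
P2 → Spur (d²=10446617.00)
P3 → Knoll (d²=15543700.00)
P4 → Draw (d²=2797757.00)
P5 → Spur (d²=27248212.00)
P6 → Draw (d²=12882557.00)
P7 → Spur (d²=4748113.00)
P8 → Gulch (d²=8760393.00)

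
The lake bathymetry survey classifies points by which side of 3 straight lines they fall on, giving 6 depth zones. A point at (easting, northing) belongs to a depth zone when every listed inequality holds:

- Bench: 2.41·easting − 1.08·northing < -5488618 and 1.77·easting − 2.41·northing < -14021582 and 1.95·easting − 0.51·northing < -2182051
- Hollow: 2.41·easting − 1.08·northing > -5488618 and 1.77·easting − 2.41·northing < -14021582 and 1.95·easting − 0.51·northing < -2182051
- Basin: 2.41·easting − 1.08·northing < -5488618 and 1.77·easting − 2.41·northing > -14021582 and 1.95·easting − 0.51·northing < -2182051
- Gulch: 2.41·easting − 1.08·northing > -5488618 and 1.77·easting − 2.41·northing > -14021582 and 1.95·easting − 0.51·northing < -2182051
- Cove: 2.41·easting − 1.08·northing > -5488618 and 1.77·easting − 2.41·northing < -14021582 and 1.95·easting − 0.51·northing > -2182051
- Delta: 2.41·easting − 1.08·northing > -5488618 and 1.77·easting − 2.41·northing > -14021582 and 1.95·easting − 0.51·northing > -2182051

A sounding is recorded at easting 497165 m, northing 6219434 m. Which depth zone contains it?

Bench

2.41·497165 − 1.08·6219434 = -5518821.070, which is < -5488618
1.77·497165 − 2.41·6219434 = -14108853.890, which is < -14021582
1.95·497165 − 0.51·6219434 = -2202439.590, which is < -2182051
This sign pattern matches Bench.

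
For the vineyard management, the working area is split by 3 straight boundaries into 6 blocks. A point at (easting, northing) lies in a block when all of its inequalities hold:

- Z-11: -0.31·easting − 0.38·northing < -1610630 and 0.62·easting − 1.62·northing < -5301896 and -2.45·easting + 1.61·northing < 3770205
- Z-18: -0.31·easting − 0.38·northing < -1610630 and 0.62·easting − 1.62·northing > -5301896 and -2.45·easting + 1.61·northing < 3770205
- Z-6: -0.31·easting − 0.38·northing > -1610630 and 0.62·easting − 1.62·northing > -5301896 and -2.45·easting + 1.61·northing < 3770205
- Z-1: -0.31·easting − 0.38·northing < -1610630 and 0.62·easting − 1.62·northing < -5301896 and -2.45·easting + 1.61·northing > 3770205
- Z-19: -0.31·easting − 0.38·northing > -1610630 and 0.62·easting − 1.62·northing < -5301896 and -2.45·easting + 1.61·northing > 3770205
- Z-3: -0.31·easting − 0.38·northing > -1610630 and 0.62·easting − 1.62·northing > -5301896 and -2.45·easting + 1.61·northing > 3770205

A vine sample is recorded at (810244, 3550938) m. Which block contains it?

Z-6

-0.31·810244 − 0.38·3550938 = -1600532.080, which is > -1610630
0.62·810244 − 1.62·3550938 = -5250168.280, which is > -5301896
-2.45·810244 + 1.61·3550938 = 3731912.380, which is < 3770205
This sign pattern matches Z-6.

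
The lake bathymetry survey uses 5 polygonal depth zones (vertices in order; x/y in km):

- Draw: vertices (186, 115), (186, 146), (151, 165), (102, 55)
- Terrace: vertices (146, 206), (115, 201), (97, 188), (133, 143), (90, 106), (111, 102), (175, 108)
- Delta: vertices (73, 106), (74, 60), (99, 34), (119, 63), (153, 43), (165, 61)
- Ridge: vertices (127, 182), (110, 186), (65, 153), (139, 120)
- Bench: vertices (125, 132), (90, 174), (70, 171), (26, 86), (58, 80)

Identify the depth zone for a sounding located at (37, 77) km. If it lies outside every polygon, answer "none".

none

Cast a ray rightward from (37, 77). For each polygon, the edges (by vertex number in listed order) whose endpoints lie on opposite sides of y = 77, where each meets that height, and whether that is right or left of the point:
Draw: 3–4 at x≈111.8 (right), 4–1 at x≈132.8 (right) → 2 crossings.
Terrace: no edge straddles that height → 0 crossings.
Delta: 1–2 at x≈73.6 (right), 6–1 at x≈132.3 (right) → 2 crossings.
Ridge: no edge straddles that height → 0 crossings.
Bench: no edge straddles that height → 0 crossings.
All counts are even, so the point lies outside every listed polygon.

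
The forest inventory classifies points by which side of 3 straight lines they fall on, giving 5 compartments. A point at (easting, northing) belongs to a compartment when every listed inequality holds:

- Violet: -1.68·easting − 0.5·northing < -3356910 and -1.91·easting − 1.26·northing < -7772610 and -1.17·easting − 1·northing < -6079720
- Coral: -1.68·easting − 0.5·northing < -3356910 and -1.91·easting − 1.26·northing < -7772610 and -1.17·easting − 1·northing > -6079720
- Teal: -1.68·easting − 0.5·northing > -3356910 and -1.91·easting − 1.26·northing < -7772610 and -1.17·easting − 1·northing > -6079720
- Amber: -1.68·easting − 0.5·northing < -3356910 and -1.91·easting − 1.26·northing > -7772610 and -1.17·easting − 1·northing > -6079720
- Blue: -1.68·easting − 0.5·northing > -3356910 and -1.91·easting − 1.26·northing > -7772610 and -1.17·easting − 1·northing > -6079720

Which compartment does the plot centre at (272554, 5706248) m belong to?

-1.68·272554 − 0.5·5706248 = -3311014.720, which is > -3356910
-1.91·272554 − 1.26·5706248 = -7710450.620, which is > -7772610
-1.17·272554 − 1·5706248 = -6025136.180, which is > -6079720
This sign pattern matches Blue.

Blue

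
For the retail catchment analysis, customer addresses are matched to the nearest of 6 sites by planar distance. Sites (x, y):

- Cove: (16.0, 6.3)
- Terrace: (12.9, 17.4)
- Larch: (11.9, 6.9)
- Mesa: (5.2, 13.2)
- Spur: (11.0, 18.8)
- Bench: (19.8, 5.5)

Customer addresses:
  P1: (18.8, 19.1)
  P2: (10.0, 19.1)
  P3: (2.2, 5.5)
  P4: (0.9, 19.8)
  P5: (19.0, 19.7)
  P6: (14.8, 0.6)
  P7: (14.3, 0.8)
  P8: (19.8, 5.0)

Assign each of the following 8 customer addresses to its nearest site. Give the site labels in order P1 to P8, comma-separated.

P1 → Terrace (d²=37.70)
P2 → Spur (d²=1.09)
P3 → Mesa (d²=68.29)
P4 → Mesa (d²=62.05)
P5 → Terrace (d²=42.50)
P6 → Cove (d²=33.93)
P7 → Cove (d²=33.14)
P8 → Bench (d²=0.25)

Terrace, Spur, Mesa, Mesa, Terrace, Cove, Cove, Bench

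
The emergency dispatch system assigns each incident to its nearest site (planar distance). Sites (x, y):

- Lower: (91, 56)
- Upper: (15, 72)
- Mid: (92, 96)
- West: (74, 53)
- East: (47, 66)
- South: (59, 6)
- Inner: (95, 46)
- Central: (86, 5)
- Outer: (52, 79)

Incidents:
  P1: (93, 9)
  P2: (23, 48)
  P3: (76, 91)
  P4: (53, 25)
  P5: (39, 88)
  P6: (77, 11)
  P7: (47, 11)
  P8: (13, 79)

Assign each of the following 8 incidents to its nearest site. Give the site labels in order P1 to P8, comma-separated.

Central, Upper, Mid, South, Outer, Central, South, Upper

P1 → Central (d²=65.00)
P2 → Upper (d²=640.00)
P3 → Mid (d²=281.00)
P4 → South (d²=397.00)
P5 → Outer (d²=250.00)
P6 → Central (d²=117.00)
P7 → South (d²=169.00)
P8 → Upper (d²=53.00)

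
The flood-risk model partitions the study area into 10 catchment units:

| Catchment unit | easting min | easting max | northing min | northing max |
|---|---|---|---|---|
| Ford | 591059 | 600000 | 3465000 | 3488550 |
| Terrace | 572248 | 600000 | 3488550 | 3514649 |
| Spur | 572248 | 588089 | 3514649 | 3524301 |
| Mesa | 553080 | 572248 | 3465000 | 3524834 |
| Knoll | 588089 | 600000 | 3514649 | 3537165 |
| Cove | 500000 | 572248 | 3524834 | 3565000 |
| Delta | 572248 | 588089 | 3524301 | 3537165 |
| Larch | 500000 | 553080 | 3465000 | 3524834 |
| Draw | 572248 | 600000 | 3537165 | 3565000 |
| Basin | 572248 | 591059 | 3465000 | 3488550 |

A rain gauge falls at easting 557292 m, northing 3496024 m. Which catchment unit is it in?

The point has easting = 557292 and northing = 3496024.
Only Mesa satisfies 553080 ≤ easting ≤ 572248 and 3465000 ≤ northing ≤ 3524834.

Mesa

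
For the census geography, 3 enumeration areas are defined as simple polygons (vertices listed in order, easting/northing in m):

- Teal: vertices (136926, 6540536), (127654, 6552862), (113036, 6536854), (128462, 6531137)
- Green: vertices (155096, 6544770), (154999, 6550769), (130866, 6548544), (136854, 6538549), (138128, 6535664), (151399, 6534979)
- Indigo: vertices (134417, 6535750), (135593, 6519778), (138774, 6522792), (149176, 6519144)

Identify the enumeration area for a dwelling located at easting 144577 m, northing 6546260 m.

Cast a ray rightward from (144577, 6546260). For each polygon, the edges (by vertex number in listed order) whose endpoints lie on opposite sides of northing = 6546260, where each meets that height, and whether that is right or left of the point:
Teal: 1–2 at easting≈132620.2 (left), 2–3 at easting≈121625.3 (left) → 0 crossings.
Green: 1–2 at easting≈155071.9 (right), 3–4 at easting≈132234.3 (left) → 1 crossing.
Indigo: no edge straddles that height → 0 crossings.
Only Green has an odd count, so the point is inside Green.

Green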